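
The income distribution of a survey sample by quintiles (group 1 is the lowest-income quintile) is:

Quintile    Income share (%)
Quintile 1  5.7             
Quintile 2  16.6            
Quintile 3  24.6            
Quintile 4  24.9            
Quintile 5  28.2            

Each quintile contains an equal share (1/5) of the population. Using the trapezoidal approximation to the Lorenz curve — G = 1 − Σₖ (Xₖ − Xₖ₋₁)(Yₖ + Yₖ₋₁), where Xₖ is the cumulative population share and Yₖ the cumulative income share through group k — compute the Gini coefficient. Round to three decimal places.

0.213

Cumulative income shares Yₖ: 0.0570, 0.2230, 0.4690, 0.7180, 1.0000
Σ (Xₖ−Xₖ₋₁)(Yₖ+Yₖ₋₁) = (1/5)(0.0570+0.0000) + (1/5)(0.2230+0.0570) + (1/5)(0.4690+0.2230) + (1/5)(0.7180+0.4690) + (1/5)(1.0000+0.7180)
  = 0.0114 + 0.0560 + 0.1384 + 0.2374 + 0.3436 = 0.7868
G = 1 − 0.7868 = 0.2132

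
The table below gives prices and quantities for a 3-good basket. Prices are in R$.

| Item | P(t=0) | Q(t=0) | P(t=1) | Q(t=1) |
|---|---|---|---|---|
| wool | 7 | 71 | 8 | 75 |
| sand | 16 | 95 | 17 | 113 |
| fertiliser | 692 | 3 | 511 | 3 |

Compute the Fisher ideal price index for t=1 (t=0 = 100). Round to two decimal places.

Laspeyres component (base-period weights):
ΣP(t=1)Q(t=0) = 8×71 + 17×95 + 511×3 = 568 + 1615 + 1533 = 3716
ΣP(t=0)Q(t=0) = 7×71 + 16×95 + 692×3 = 497 + 1520 + 2076 = 4093
L = 3716 / 4093 × 100 = 90.7892
Paasche component (current-period weights):
ΣP(t=1)Q(t=1) = 8×75 + 17×113 + 511×3 = 600 + 1921 + 1533 = 4054
ΣP(t=0)Q(t=1) = 7×75 + 16×113 + 692×3 = 525 + 1808 + 2076 = 4409
P = 4054 / 4409 × 100 = 91.9483
Fisher = √(L × P) = √(90.7892 × 91.9483) = 91.3669

91.37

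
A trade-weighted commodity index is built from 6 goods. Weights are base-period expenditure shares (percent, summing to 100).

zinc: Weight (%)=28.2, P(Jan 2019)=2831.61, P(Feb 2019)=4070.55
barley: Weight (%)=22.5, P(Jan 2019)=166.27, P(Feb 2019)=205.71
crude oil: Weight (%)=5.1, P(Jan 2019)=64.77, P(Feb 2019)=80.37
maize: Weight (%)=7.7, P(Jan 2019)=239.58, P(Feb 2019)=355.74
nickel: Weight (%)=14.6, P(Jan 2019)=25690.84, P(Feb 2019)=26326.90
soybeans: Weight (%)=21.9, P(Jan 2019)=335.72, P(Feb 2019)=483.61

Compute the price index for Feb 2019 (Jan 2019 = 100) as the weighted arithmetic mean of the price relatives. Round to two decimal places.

zinc: 28.2 × (4070.55/2831.61) = 28.2 × 1.437539 = 40.5386
barley: 22.5 × (205.71/166.27) = 22.5 × 1.237205 = 27.8371
crude oil: 5.1 × (80.37/64.77) = 5.1 × 1.240852 = 6.3283
maize: 7.7 × (355.74/239.58) = 7.7 × 1.484848 = 11.4333
nickel: 14.6 × (26326.90/25690.84) = 14.6 × 1.024758 = 14.9615
soybeans: 21.9 × (483.61/335.72) = 21.9 × 1.440516 = 31.5473
Index = Σ wᵢ·(p₁ᵢ/p₀ᵢ) = 40.5386 + 27.8371 + 6.3283 + 11.4333 + 14.9615 + 31.5473 = 132.6462

132.65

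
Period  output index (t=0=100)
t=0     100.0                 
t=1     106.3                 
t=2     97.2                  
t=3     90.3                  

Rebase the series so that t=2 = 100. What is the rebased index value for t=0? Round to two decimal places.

Rebased(t=0) = 100.0 / 97.2 × 100 = 102.8807

102.88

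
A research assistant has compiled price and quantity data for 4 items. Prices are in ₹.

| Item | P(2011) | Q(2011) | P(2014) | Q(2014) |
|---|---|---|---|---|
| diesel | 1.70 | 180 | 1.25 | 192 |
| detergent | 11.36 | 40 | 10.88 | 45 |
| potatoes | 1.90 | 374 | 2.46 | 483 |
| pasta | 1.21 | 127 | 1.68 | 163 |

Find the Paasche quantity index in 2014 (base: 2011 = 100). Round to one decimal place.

122.2

Paasche quantity index uses current-period prices as weights.
ΣP(2014)·Q(2014) = 1.25×192 + 10.88×45 + 2.46×483 + 1.68×163 = 240 + 489.6 + 1188.18 + 273.84 = 2191.62
ΣP(2014)·Q(2011) = 1.25×180 + 10.88×40 + 2.46×374 + 1.68×127 = 225 + 435.2 + 920.04 + 213.36 = 1793.6
Index = 2191.62 / 1793.6 × 100 = 122.1911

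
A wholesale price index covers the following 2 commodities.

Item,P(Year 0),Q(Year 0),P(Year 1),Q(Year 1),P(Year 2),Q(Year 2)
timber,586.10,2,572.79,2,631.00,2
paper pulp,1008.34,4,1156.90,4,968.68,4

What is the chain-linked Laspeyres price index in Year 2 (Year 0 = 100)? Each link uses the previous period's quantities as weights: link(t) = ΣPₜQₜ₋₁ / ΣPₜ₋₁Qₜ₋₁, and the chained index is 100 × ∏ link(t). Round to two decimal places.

98.68

Link Year 0→Year 1:
ΣP(Year 1)Q(Year 0) = 572.79×2 + 1156.90×4 = 1145.58 + 4627.6 = 5773.18
ΣP(Year 0)Q(Year 0) = 586.10×2 + 1008.34×4 = 1172.2 + 4033.36 = 5205.56
link = 5773.18/5205.56 = 1.109041
Link Year 1→Year 2:
ΣP(Year 2)Q(Year 1) = 631.00×2 + 968.68×4 = 1262 + 3874.72 = 5136.72
ΣP(Year 1)Q(Year 1) = 572.79×2 + 1156.90×4 = 1145.58 + 4627.6 = 5773.18
link = 5136.72/5773.18 = 0.889756
Chained index = 100 × 1.109041 × 0.889756 = 98.6776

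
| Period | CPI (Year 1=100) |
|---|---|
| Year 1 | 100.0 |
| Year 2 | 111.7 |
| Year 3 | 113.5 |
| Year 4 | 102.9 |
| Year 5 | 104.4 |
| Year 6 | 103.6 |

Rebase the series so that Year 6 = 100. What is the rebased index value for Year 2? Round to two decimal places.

Rebased(Year 2) = 111.7 / 103.6 × 100 = 107.8185

107.82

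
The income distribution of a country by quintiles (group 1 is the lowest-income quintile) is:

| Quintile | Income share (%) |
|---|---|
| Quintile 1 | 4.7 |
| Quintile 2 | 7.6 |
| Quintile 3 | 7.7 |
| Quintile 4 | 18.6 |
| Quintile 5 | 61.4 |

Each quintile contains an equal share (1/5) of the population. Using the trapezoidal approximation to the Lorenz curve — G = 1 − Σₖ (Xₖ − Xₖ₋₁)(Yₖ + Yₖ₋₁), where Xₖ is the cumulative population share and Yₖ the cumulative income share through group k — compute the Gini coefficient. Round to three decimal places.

0.498

Cumulative income shares Yₖ: 0.0470, 0.1230, 0.2000, 0.3860, 1.0000
Σ (Xₖ−Xₖ₋₁)(Yₖ+Yₖ₋₁) = (1/5)(0.0470+0.0000) + (1/5)(0.1230+0.0470) + (1/5)(0.2000+0.1230) + (1/5)(0.3860+0.2000) + (1/5)(1.0000+0.3860)
  = 0.0094 + 0.0340 + 0.0646 + 0.1172 + 0.2772 = 0.5024
G = 1 − 0.5024 = 0.4976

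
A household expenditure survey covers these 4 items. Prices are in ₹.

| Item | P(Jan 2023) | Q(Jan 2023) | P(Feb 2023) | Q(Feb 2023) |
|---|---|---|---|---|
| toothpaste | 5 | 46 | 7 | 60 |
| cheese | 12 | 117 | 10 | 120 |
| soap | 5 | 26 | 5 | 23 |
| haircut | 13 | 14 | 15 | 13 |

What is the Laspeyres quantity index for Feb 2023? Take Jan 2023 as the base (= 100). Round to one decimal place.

Laspeyres quantity index uses base-period prices as weights.
ΣP(Jan 2023)·Q(Feb 2023) = 5×60 + 12×120 + 5×23 + 13×13 = 300 + 1440 + 115 + 169 = 2024
ΣP(Jan 2023)·Q(Jan 2023) = 5×46 + 12×117 + 5×26 + 13×14 = 230 + 1404 + 130 + 182 = 1946
Index = 2024 / 1946 × 100 = 104.0082

104.0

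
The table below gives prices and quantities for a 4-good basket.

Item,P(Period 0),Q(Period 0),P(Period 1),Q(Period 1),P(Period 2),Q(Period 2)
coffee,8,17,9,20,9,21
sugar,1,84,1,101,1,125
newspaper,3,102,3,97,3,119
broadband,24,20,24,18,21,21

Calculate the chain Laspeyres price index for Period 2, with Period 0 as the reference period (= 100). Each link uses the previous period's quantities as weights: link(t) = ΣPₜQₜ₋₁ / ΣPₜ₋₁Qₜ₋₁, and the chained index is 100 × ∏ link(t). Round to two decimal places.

96.22

Link Period 0→Period 1:
ΣP(Period 1)Q(Period 0) = 9×17 + 1×84 + 3×102 + 24×20 = 153 + 84 + 306 + 480 = 1023
ΣP(Period 0)Q(Period 0) = 8×17 + 1×84 + 3×102 + 24×20 = 136 + 84 + 306 + 480 = 1006
link = 1023/1006 = 1.016899
Link Period 1→Period 2:
ΣP(Period 2)Q(Period 1) = 9×20 + 1×101 + 3×97 + 21×18 = 180 + 101 + 291 + 378 = 950
ΣP(Period 1)Q(Period 1) = 9×20 + 1×101 + 3×97 + 24×18 = 180 + 101 + 291 + 432 = 1004
link = 950/1004 = 0.946215
Chained index = 100 × 1.016899 × 0.946215 = 96.2205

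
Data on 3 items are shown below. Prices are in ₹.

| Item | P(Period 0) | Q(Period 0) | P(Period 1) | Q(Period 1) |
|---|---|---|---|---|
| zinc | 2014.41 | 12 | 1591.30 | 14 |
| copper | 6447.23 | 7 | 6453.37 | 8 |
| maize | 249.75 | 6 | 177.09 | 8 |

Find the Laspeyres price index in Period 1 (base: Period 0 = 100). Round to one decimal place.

Laspeyres price index uses base-period quantities as weights.
ΣP(Period 1)·Q(Period 0) = 1591.30×12 + 6453.37×7 + 177.09×6 = 19095.6 + 45173.59 + 1062.54 = 65331.73
ΣP(Period 0)·Q(Period 0) = 2014.41×12 + 6447.23×7 + 249.75×6 = 24172.92 + 45130.61 + 1498.5 = 70802.03
Index = 65331.73 / 70802.03 × 100 = 92.2738

92.3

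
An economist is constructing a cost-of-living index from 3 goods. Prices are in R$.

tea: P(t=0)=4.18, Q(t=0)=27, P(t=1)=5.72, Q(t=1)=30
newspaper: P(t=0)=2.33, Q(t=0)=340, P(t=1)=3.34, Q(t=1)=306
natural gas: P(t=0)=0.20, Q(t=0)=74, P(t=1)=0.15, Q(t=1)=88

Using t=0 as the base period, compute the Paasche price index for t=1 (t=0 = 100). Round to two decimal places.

140.99

Paasche price index uses current-period quantities as weights.
ΣP(t=1)·Q(t=1) = 5.72×30 + 3.34×306 + 0.15×88 = 171.6 + 1022.04 + 13.2 = 1206.84
ΣP(t=0)·Q(t=1) = 4.18×30 + 2.33×306 + 0.20×88 = 125.4 + 712.98 + 17.6 = 855.98
Index = 1206.84 / 855.98 × 100 = 140.9893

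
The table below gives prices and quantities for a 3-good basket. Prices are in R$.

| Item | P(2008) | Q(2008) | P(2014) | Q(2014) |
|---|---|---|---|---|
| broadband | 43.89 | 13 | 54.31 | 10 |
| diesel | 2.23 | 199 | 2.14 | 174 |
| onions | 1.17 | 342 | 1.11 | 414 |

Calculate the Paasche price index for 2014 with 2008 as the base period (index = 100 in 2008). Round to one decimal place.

Paasche price index uses current-period quantities as weights.
ΣP(2014)·Q(2014) = 54.31×10 + 2.14×174 + 1.11×414 = 543.1 + 372.36 + 459.54 = 1375
ΣP(2008)·Q(2014) = 43.89×10 + 2.23×174 + 1.17×414 = 438.9 + 388.02 + 484.38 = 1311.3
Index = 1375 / 1311.3 × 100 = 104.8578

104.9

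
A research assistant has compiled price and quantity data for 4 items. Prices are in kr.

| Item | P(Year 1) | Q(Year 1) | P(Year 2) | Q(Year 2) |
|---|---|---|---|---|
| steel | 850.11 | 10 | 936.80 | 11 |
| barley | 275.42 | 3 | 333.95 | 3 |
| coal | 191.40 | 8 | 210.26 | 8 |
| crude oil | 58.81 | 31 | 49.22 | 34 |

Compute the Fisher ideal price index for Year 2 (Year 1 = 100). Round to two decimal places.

Laspeyres component (base-period weights):
ΣP(Year 2)Q(Year 1) = 936.80×10 + 333.95×3 + 210.26×8 + 49.22×31 = 9368 + 1001.85 + 1682.08 + 1525.82 = 13577.75
ΣP(Year 1)Q(Year 1) = 850.11×10 + 275.42×3 + 191.40×8 + 58.81×31 = 8501.1 + 826.26 + 1531.2 + 1823.11 = 12681.67
L = 13577.75 / 12681.67 × 100 = 107.0659
Paasche component (current-period weights):
ΣP(Year 2)Q(Year 2) = 936.80×11 + 333.95×3 + 210.26×8 + 49.22×34 = 10304.8 + 1001.85 + 1682.08 + 1673.48 = 14662.21
ΣP(Year 1)Q(Year 2) = 850.11×11 + 275.42×3 + 191.40×8 + 58.81×34 = 9351.21 + 826.26 + 1531.2 + 1999.54 = 13708.21
P = 14662.21 / 13708.21 × 100 = 106.9593
Fisher = √(L × P) = √(107.0659 × 106.9593) = 107.0126

107.01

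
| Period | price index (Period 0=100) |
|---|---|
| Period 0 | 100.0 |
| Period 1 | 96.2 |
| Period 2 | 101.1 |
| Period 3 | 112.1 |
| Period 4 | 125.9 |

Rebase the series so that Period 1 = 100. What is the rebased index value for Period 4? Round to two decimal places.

130.87

Rebased(Period 4) = 125.9 / 96.2 × 100 = 130.8732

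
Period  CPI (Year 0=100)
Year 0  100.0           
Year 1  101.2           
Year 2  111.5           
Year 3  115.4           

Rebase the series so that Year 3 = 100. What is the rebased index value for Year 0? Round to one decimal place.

86.7

Rebased(Year 0) = 100.0 / 115.4 × 100 = 86.6551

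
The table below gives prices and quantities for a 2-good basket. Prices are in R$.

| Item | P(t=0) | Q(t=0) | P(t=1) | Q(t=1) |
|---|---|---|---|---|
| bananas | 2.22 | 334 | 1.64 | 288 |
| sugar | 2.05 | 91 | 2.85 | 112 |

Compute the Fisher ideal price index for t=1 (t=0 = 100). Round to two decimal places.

89.01

Laspeyres component (base-period weights):
ΣP(t=1)Q(t=0) = 1.64×334 + 2.85×91 = 547.76 + 259.35 = 807.11
ΣP(t=0)Q(t=0) = 2.22×334 + 2.05×91 = 741.48 + 186.55 = 928.03
L = 807.11 / 928.03 × 100 = 86.9702
Paasche component (current-period weights):
ΣP(t=1)Q(t=1) = 1.64×288 + 2.85×112 = 472.32 + 319.2 = 791.52
ΣP(t=0)Q(t=1) = 2.22×288 + 2.05×112 = 639.36 + 229.6 = 868.96
P = 791.52 / 868.96 × 100 = 91.0882
Fisher = √(L × P) = √(86.9702 × 91.0882) = 89.0054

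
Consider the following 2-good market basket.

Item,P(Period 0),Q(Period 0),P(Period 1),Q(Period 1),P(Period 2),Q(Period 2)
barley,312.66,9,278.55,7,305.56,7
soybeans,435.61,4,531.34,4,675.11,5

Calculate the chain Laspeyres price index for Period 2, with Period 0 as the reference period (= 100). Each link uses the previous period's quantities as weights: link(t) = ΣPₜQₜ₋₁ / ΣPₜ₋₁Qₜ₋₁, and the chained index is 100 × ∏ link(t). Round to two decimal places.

Link Period 0→Period 1:
ΣP(Period 1)Q(Period 0) = 278.55×9 + 531.34×4 = 2506.95 + 2125.36 = 4632.31
ΣP(Period 0)Q(Period 0) = 312.66×9 + 435.61×4 = 2813.94 + 1742.44 = 4556.38
link = 4632.31/4556.38 = 1.016665
Link Period 1→Period 2:
ΣP(Period 2)Q(Period 1) = 305.56×7 + 675.11×4 = 2138.92 + 2700.44 = 4839.36
ΣP(Period 1)Q(Period 1) = 278.55×7 + 531.34×4 = 1949.85 + 2125.36 = 4075.21
link = 4839.36/4075.21 = 1.187512
Chained index = 100 × 1.016665 × 1.187512 = 120.7301

120.73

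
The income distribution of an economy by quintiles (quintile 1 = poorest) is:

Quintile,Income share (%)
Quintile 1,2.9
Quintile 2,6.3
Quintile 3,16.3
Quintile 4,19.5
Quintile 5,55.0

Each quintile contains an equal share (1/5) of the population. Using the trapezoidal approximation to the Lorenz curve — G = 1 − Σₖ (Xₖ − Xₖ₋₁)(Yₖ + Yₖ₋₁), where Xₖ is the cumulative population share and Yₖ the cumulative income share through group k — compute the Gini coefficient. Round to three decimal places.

Cumulative income shares Yₖ: 0.0290, 0.0920, 0.2550, 0.4500, 1.0000
Σ (Xₖ−Xₖ₋₁)(Yₖ+Yₖ₋₁) = (1/5)(0.0290+0.0000) + (1/5)(0.0920+0.0290) + (1/5)(0.2550+0.0920) + (1/5)(0.4500+0.2550) + (1/5)(1.0000+0.4500)
  = 0.0058 + 0.0242 + 0.0694 + 0.1410 + 0.2900 = 0.5304
G = 1 − 0.5304 = 0.4696

0.470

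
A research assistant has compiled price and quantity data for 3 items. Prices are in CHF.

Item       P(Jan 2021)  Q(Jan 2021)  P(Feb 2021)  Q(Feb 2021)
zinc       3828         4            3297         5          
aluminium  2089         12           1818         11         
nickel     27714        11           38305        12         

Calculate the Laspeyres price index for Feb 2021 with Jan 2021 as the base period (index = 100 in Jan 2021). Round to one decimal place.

132.2

Laspeyres price index uses base-period quantities as weights.
ΣP(Feb 2021)·Q(Jan 2021) = 3297×4 + 1818×12 + 38305×11 = 13188 + 21816 + 421355 = 456359
ΣP(Jan 2021)·Q(Jan 2021) = 3828×4 + 2089×12 + 27714×11 = 15312 + 25068 + 304854 = 345234
Index = 456359 / 345234 × 100 = 132.1883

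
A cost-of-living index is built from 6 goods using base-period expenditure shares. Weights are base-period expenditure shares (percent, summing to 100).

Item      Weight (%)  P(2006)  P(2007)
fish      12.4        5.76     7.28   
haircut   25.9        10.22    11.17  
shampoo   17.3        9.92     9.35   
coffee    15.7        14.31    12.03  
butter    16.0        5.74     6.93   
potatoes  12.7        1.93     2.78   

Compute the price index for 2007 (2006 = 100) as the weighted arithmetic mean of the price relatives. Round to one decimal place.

111.1

fish: 12.4 × (7.28/5.76) = 12.4 × 1.263889 = 15.6722
haircut: 25.9 × (11.17/10.22) = 25.9 × 1.092955 = 28.3075
shampoo: 17.3 × (9.35/9.92) = 17.3 × 0.942540 = 16.3059
coffee: 15.7 × (12.03/14.31) = 15.7 × 0.840671 = 13.1985
butter: 16.0 × (6.93/5.74) = 16.0 × 1.207317 = 19.3171
potatoes: 12.7 × (2.78/1.93) = 12.7 × 1.440415 = 18.2933
Index = Σ wᵢ·(p₁ᵢ/p₀ᵢ) = 15.6722 + 28.3075 + 16.3059 + 13.1985 + 19.3171 + 18.2933 = 111.0946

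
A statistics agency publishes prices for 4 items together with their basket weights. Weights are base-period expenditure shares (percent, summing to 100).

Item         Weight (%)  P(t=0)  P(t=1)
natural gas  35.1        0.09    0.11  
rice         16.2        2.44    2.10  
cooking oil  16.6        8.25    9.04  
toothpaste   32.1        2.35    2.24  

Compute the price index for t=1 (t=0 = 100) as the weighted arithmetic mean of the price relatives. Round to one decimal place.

natural gas: 35.1 × (0.11/0.09) = 35.1 × 1.222222 = 42.9000
rice: 16.2 × (2.10/2.44) = 16.2 × 0.860656 = 13.9426
cooking oil: 16.6 × (9.04/8.25) = 16.6 × 1.095758 = 18.1896
toothpaste: 32.1 × (2.24/2.35) = 32.1 × 0.953191 = 30.5974
Index = Σ wᵢ·(p₁ᵢ/p₀ᵢ) = 42.9000 + 13.9426 + 18.1896 + 30.5974 = 105.6296

105.6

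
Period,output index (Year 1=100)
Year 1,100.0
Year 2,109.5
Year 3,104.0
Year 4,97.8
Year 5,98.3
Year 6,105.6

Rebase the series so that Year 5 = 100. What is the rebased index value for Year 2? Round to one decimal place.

Rebased(Year 2) = 109.5 / 98.3 × 100 = 111.3937

111.4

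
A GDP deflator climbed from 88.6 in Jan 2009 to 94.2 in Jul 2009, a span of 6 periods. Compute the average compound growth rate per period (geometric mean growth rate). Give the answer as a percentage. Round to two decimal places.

1.03%

Growth factor = (94.2/88.6)^(1/6) = (1.063205)^(1/6) = 1.010267
Growth rate = 1.010267 − 1 = 0.010267 = 1.0267%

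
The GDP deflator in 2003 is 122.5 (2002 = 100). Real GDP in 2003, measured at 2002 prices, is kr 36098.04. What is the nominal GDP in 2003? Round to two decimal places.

Nominal = Real × (Index/100) = 36098.04 × (122.5/100)
        = 36098.04 × 1.225 = 44220.0990

44220.10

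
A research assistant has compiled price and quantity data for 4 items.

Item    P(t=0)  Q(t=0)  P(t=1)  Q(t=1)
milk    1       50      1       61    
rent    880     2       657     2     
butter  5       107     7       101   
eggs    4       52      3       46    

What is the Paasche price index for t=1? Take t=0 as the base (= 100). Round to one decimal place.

Paasche price index uses current-period quantities as weights.
ΣP(t=1)·Q(t=1) = 1×61 + 657×2 + 7×101 + 3×46 = 61 + 1314 + 707 + 138 = 2220
ΣP(t=0)·Q(t=1) = 1×61 + 880×2 + 5×101 + 4×46 = 61 + 1760 + 505 + 184 = 2510
Index = 2220 / 2510 × 100 = 88.4462

88.4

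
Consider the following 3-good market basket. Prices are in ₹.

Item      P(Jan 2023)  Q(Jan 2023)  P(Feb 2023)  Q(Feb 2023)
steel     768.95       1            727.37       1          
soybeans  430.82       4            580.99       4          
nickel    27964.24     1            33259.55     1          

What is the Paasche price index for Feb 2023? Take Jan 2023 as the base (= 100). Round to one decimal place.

Paasche price index uses current-period quantities as weights.
ΣP(Feb 2023)·Q(Feb 2023) = 727.37×1 + 580.99×4 + 33259.55×1 = 727.37 + 2323.96 + 33259.55 = 36310.88
ΣP(Jan 2023)·Q(Feb 2023) = 768.95×1 + 430.82×4 + 27964.24×1 = 768.95 + 1723.28 + 27964.24 = 30456.47
Index = 36310.88 / 30456.47 × 100 = 119.2222

119.2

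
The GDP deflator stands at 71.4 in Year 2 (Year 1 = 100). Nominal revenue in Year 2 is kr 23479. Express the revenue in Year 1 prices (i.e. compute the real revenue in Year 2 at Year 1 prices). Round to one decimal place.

32883.8

Real = Nominal ÷ (Index/100) = 23479 ÷ (71.4/100)
     = 23479 ÷ 0.714 = 32883.7535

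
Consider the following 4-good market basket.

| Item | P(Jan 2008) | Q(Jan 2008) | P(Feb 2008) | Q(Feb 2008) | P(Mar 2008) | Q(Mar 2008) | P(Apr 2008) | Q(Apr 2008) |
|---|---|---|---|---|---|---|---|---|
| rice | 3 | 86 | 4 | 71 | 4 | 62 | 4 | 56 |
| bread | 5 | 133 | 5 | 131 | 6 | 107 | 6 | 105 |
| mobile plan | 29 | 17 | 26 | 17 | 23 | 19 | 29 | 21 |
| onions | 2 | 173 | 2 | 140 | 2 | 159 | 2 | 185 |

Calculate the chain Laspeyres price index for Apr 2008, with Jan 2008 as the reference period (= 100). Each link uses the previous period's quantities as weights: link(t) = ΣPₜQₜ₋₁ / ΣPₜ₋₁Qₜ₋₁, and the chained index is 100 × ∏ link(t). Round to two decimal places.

114.31

Link Jan 2008→Feb 2008:
ΣP(Feb 2008)Q(Jan 2008) = 4×86 + 5×133 + 26×17 + 2×173 = 344 + 665 + 442 + 346 = 1797
ΣP(Jan 2008)Q(Jan 2008) = 3×86 + 5×133 + 29×17 + 2×173 = 258 + 665 + 493 + 346 = 1762
link = 1797/1762 = 1.019864
Link Feb 2008→Mar 2008:
ΣP(Mar 2008)Q(Feb 2008) = 4×71 + 6×131 + 23×17 + 2×140 = 284 + 786 + 391 + 280 = 1741
ΣP(Feb 2008)Q(Feb 2008) = 4×71 + 5×131 + 26×17 + 2×140 = 284 + 655 + 442 + 280 = 1661
link = 1741/1661 = 1.048164
Link Mar 2008→Apr 2008:
ΣP(Apr 2008)Q(Mar 2008) = 4×62 + 6×107 + 29×19 + 2×159 = 248 + 642 + 551 + 318 = 1759
ΣP(Mar 2008)Q(Mar 2008) = 4×62 + 6×107 + 23×19 + 2×159 = 248 + 642 + 437 + 318 = 1645
link = 1759/1645 = 1.069301
Chained index = 100 × 1.019864 × 1.048164 × 1.069301 = 114.3066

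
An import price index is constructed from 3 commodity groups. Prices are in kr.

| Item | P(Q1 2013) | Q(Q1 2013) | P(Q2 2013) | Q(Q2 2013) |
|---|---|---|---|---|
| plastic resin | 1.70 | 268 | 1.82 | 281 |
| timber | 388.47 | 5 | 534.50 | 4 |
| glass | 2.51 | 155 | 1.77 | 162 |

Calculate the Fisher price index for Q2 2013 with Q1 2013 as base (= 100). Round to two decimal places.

Laspeyres component (base-period weights):
ΣP(Q2 2013)Q(Q1 2013) = 1.82×268 + 534.50×5 + 1.77×155 = 487.76 + 2672.5 + 274.35 = 3434.61
ΣP(Q1 2013)Q(Q1 2013) = 1.70×268 + 388.47×5 + 2.51×155 = 455.6 + 1942.35 + 389.05 = 2787
L = 3434.61 / 2787 × 100 = 123.2368
Paasche component (current-period weights):
ΣP(Q2 2013)Q(Q2 2013) = 1.82×281 + 534.50×4 + 1.77×162 = 511.42 + 2138 + 286.74 = 2936.16
ΣP(Q1 2013)Q(Q2 2013) = 1.70×281 + 388.47×4 + 2.51×162 = 477.7 + 1553.88 + 406.62 = 2438.2
P = 2936.16 / 2438.2 × 100 = 120.4233
Fisher = √(L × P) = √(123.2368 × 120.4233) = 121.8219

121.82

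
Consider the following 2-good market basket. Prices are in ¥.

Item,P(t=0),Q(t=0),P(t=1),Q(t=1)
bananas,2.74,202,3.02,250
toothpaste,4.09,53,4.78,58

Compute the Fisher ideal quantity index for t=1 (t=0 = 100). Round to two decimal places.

Laspeyres component (base-period weights):
ΣP(t=0)Q(t=1) = 2.74×250 + 4.09×58 = 685 + 237.22 = 922.22
ΣP(t=0)Q(t=0) = 2.74×202 + 4.09×53 = 553.48 + 216.77 = 770.25
L = 922.22 / 770.25 × 100 = 119.7300
Paasche component (current-period weights):
ΣP(t=1)Q(t=1) = 3.02×250 + 4.78×58 = 755 + 277.24 = 1032.24
ΣP(t=1)Q(t=0) = 3.02×202 + 4.78×53 = 610.04 + 253.34 = 863.38
P = 1032.24 / 863.38 × 100 = 119.5580
Fisher = √(L × P) = √(119.7300 × 119.5580) = 119.6440

119.64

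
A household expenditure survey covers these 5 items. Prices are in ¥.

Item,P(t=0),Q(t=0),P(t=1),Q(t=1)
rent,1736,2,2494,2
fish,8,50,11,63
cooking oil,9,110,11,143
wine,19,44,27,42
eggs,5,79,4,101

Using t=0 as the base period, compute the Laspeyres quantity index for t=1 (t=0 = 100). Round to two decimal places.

Laspeyres quantity index uses base-period prices as weights.
ΣP(t=0)·Q(t=1) = 1736×2 + 8×63 + 9×143 + 19×42 + 5×101 = 3472 + 504 + 1287 + 798 + 505 = 6566
ΣP(t=0)·Q(t=0) = 1736×2 + 8×50 + 9×110 + 19×44 + 5×79 = 3472 + 400 + 990 + 836 + 395 = 6093
Index = 6566 / 6093 × 100 = 107.7630

107.76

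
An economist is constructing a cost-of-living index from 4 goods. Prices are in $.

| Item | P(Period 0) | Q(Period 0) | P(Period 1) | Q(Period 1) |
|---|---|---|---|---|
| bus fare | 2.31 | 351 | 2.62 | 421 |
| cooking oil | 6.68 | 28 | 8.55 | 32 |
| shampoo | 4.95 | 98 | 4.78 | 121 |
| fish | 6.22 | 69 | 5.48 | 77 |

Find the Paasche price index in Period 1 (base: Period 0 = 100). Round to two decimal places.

Paasche price index uses current-period quantities as weights.
ΣP(Period 1)·Q(Period 1) = 2.62×421 + 8.55×32 + 4.78×121 + 5.48×77 = 1103.02 + 273.6 + 578.38 + 421.96 = 2376.96
ΣP(Period 0)·Q(Period 1) = 2.31×421 + 6.68×32 + 4.95×121 + 6.22×77 = 972.51 + 213.76 + 598.95 + 478.94 = 2264.16
Index = 2376.96 / 2264.16 × 100 = 104.9820

104.98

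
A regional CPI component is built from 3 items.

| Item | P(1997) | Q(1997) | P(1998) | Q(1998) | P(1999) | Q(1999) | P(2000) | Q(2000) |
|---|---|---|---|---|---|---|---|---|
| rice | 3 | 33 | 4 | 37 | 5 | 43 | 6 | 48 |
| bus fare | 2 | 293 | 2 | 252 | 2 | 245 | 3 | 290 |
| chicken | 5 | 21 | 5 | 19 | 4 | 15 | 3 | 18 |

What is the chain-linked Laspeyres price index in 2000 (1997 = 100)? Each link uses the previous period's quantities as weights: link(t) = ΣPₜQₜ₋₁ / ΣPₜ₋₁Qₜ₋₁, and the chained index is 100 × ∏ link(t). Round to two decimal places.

144.76

Link 1997→1998:
ΣP(1998)Q(1997) = 4×33 + 2×293 + 5×21 = 132 + 586 + 105 = 823
ΣP(1997)Q(1997) = 3×33 + 2×293 + 5×21 = 99 + 586 + 105 = 790
link = 823/790 = 1.041772
Link 1998→1999:
ΣP(1999)Q(1998) = 5×37 + 2×252 + 4×19 = 185 + 504 + 76 = 765
ΣP(1998)Q(1998) = 4×37 + 2×252 + 5×19 = 148 + 504 + 95 = 747
link = 765/747 = 1.024096
Link 1999→2000:
ΣP(2000)Q(1999) = 6×43 + 3×245 + 3×15 = 258 + 735 + 45 = 1038
ΣP(1999)Q(1999) = 5×43 + 2×245 + 4×15 = 215 + 490 + 60 = 765
link = 1038/765 = 1.356863
Chained index = 100 × 1.041772 × 1.024096 × 1.356863 = 144.7603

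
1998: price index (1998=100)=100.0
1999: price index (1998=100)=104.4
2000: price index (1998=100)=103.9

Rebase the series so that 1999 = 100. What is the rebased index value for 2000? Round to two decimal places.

99.52

Rebased(2000) = 103.9 / 104.4 × 100 = 99.5211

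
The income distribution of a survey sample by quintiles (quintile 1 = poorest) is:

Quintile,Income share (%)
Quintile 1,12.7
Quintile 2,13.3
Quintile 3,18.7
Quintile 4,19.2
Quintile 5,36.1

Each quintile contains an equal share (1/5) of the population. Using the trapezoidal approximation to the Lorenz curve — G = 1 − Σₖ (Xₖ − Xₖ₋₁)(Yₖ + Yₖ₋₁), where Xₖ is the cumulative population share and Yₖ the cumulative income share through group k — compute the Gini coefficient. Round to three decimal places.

0.211

Cumulative income shares Yₖ: 0.1270, 0.2600, 0.4470, 0.6390, 1.0000
Σ (Xₖ−Xₖ₋₁)(Yₖ+Yₖ₋₁) = (1/5)(0.1270+0.0000) + (1/5)(0.2600+0.1270) + (1/5)(0.4470+0.2600) + (1/5)(0.6390+0.4470) + (1/5)(1.0000+0.6390)
  = 0.0254 + 0.0774 + 0.1414 + 0.2172 + 0.3278 = 0.7892
G = 1 − 0.7892 = 0.2108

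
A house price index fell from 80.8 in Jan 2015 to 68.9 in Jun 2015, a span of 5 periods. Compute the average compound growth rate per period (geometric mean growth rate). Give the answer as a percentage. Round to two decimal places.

-3.14%

Growth factor = (68.9/80.8)^(1/5) = (0.852723)^(1/5) = 0.968638
Growth rate = 0.968638 − 1 = -0.031362 = -3.1362%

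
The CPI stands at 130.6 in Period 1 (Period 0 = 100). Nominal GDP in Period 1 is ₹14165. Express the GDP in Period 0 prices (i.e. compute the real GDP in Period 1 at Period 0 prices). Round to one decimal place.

10846.1

Real = Nominal ÷ (Index/100) = 14165 ÷ (130.6/100)
     = 14165 ÷ 1.306 = 10846.0949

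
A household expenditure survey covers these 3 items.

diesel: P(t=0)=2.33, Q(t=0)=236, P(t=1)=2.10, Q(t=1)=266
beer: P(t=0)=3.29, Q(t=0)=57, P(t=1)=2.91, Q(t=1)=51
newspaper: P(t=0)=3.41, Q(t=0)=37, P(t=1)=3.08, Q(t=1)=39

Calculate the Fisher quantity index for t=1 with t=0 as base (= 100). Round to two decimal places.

106.63

Laspeyres component (base-period weights):
ΣP(t=0)Q(t=1) = 2.33×266 + 3.29×51 + 3.41×39 = 619.78 + 167.79 + 132.99 = 920.56
ΣP(t=0)Q(t=0) = 2.33×236 + 3.29×57 + 3.41×37 = 549.88 + 187.53 + 126.17 = 863.58
L = 920.56 / 863.58 × 100 = 106.5981
Paasche component (current-period weights):
ΣP(t=1)Q(t=1) = 2.10×266 + 2.91×51 + 3.08×39 = 558.6 + 148.41 + 120.12 = 827.13
ΣP(t=1)Q(t=0) = 2.10×236 + 2.91×57 + 3.08×37 = 495.6 + 165.87 + 113.96 = 775.43
P = 827.13 / 775.43 × 100 = 106.6673
Fisher = √(L × P) = √(106.5981 × 106.6673) = 106.6327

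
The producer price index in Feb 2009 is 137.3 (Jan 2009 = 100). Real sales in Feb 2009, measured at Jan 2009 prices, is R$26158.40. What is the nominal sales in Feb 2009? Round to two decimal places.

35915.48

Nominal = Real × (Index/100) = 26158.40 × (137.3/100)
        = 26158.40 × 1.373 = 35915.4832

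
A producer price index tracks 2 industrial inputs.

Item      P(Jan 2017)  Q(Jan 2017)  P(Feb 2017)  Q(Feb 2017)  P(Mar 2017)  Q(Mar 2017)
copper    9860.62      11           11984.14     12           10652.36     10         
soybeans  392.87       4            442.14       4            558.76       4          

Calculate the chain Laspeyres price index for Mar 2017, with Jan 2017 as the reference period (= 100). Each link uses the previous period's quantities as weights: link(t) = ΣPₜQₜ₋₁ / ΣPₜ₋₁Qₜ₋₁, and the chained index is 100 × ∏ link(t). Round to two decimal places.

108.47

Link Jan 2017→Feb 2017:
ΣP(Feb 2017)Q(Jan 2017) = 11984.14×11 + 442.14×4 = 131825.54 + 1768.56 = 133594.1
ΣP(Jan 2017)Q(Jan 2017) = 9860.62×11 + 392.87×4 = 108466.82 + 1571.48 = 110038.3
link = 133594.1/110038.3 = 1.214069
Link Feb 2017→Mar 2017:
ΣP(Mar 2017)Q(Feb 2017) = 10652.36×12 + 558.76×4 = 127828.32 + 2235.04 = 130063.36
ΣP(Feb 2017)Q(Feb 2017) = 11984.14×12 + 442.14×4 = 143809.68 + 1768.56 = 145578.24
link = 130063.36/145578.24 = 0.893426
Chained index = 100 × 1.214069 × 0.893426 = 108.4681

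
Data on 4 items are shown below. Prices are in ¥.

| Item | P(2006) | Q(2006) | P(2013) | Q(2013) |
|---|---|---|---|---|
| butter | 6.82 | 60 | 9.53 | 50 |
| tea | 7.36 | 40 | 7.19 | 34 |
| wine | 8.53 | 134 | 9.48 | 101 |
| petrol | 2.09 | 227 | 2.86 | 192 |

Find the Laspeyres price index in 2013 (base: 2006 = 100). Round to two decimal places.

Laspeyres price index uses base-period quantities as weights.
ΣP(2013)·Q(2006) = 9.53×60 + 7.19×40 + 9.48×134 + 2.86×227 = 571.8 + 287.6 + 1270.32 + 649.22 = 2778.94
ΣP(2006)·Q(2006) = 6.82×60 + 7.36×40 + 8.53×134 + 2.09×227 = 409.2 + 294.4 + 1143.02 + 474.43 = 2321.05
Index = 2778.94 / 2321.05 × 100 = 119.7277

119.73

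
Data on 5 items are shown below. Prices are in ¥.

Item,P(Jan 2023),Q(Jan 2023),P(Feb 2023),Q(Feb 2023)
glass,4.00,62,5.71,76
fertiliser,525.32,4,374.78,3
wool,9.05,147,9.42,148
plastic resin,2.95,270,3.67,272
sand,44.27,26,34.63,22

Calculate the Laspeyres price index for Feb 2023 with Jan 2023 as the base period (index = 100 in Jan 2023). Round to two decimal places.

Laspeyres price index uses base-period quantities as weights.
ΣP(Feb 2023)·Q(Jan 2023) = 5.71×62 + 374.78×4 + 9.42×147 + 3.67×270 + 34.63×26 = 354.02 + 1499.12 + 1384.74 + 990.9 + 900.38 = 5129.16
ΣP(Jan 2023)·Q(Jan 2023) = 4.00×62 + 525.32×4 + 9.05×147 + 2.95×270 + 44.27×26 = 248 + 2101.28 + 1330.35 + 796.5 + 1151.02 = 5627.15
Index = 5129.16 / 5627.15 × 100 = 91.1502

91.15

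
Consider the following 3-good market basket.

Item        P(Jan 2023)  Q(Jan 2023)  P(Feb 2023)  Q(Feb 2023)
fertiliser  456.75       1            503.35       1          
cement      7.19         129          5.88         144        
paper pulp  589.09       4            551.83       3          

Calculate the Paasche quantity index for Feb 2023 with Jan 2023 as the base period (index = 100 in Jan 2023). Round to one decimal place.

86.6

Paasche quantity index uses current-period prices as weights.
ΣP(Feb 2023)·Q(Feb 2023) = 503.35×1 + 5.88×144 + 551.83×3 = 503.35 + 846.72 + 1655.49 = 3005.56
ΣP(Feb 2023)·Q(Jan 2023) = 503.35×1 + 5.88×129 + 551.83×4 = 503.35 + 758.52 + 2207.32 = 3469.19
Index = 3005.56 / 3469.19 × 100 = 86.6358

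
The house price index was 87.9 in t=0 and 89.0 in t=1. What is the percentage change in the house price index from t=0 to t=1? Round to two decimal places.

Change = (89.0 − 87.9) / 87.9 × 100
       = 1.1 / 87.9 × 100 = 1.2514%

1.25%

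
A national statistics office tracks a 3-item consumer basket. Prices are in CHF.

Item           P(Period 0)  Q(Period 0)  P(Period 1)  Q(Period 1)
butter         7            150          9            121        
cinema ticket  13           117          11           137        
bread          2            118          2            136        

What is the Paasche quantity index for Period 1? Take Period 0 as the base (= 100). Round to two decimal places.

99.83

Paasche quantity index uses current-period prices as weights.
ΣP(Period 1)·Q(Period 1) = 9×121 + 11×137 + 2×136 = 1089 + 1507 + 272 = 2868
ΣP(Period 1)·Q(Period 0) = 9×150 + 11×117 + 2×118 = 1350 + 1287 + 236 = 2873
Index = 2868 / 2873 × 100 = 99.8260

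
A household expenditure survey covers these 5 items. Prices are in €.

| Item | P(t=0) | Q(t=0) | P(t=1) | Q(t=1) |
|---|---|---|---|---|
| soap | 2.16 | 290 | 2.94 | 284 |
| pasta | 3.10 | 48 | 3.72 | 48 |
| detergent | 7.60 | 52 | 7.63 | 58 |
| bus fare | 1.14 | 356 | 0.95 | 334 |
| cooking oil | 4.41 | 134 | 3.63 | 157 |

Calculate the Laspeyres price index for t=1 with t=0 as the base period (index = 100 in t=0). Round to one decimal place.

103.9

Laspeyres price index uses base-period quantities as weights.
ΣP(t=1)·Q(t=0) = 2.94×290 + 3.72×48 + 7.63×52 + 0.95×356 + 3.63×134 = 852.6 + 178.56 + 396.76 + 338.2 + 486.42 = 2252.54
ΣP(t=0)·Q(t=0) = 2.16×290 + 3.10×48 + 7.60×52 + 1.14×356 + 4.41×134 = 626.4 + 148.8 + 395.2 + 405.84 + 590.94 = 2167.18
Index = 2252.54 / 2167.18 × 100 = 103.9388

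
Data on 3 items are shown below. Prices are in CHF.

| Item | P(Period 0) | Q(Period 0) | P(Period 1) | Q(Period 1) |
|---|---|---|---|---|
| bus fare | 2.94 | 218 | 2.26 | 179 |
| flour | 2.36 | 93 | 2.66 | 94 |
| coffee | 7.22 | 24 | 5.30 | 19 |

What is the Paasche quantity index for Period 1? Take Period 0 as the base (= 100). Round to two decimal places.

Paasche quantity index uses current-period prices as weights.
ΣP(Period 1)·Q(Period 1) = 2.26×179 + 2.66×94 + 5.30×19 = 404.54 + 250.04 + 100.7 = 755.28
ΣP(Period 1)·Q(Period 0) = 2.26×218 + 2.66×93 + 5.30×24 = 492.68 + 247.38 + 127.2 = 867.26
Index = 755.28 / 867.26 × 100 = 87.0881

87.09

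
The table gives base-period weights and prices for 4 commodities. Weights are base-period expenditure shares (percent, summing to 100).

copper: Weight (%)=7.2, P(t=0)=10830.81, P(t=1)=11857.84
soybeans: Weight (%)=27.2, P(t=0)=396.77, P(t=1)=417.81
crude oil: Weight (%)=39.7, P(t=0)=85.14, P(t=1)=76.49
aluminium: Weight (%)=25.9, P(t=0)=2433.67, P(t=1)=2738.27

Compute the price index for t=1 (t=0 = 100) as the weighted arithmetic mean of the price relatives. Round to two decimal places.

101.33

copper: 7.2 × (11857.84/10830.81) = 7.2 × 1.094825 = 7.8827
soybeans: 27.2 × (417.81/396.77) = 27.2 × 1.053028 = 28.6424
crude oil: 39.7 × (76.49/85.14) = 39.7 × 0.898403 = 35.6666
aluminium: 25.9 × (2738.27/2433.67) = 25.9 × 1.125161 = 29.1417
Index = Σ wᵢ·(p₁ᵢ/p₀ᵢ) = 7.8827 + 28.6424 + 35.6666 + 29.1417 = 101.3334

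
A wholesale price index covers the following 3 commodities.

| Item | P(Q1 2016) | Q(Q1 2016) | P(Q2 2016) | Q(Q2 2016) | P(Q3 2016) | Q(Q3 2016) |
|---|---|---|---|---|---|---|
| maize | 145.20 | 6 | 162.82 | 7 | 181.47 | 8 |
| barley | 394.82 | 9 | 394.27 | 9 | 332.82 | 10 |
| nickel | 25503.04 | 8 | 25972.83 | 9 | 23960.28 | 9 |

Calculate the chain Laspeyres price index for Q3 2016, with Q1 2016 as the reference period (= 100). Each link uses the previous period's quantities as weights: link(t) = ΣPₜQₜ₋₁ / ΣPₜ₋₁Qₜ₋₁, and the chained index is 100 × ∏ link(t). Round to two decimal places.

93.93

Link Q1 2016→Q2 2016:
ΣP(Q2 2016)Q(Q1 2016) = 162.82×6 + 394.27×9 + 25972.83×8 = 976.92 + 3548.43 + 207782.64 = 212307.99
ΣP(Q1 2016)Q(Q1 2016) = 145.20×6 + 394.82×9 + 25503.04×8 = 871.2 + 3553.38 + 204024.32 = 208448.9
link = 212307.99/208448.9 = 1.018513
Link Q2 2016→Q3 2016:
ΣP(Q3 2016)Q(Q2 2016) = 181.47×7 + 332.82×9 + 23960.28×9 = 1270.29 + 2995.38 + 215642.52 = 219908.19
ΣP(Q2 2016)Q(Q2 2016) = 162.82×7 + 394.27×9 + 25972.83×9 = 1139.74 + 3548.43 + 233755.47 = 238443.64
link = 219908.19/238443.64 = 0.922265
Chained index = 100 × 1.018513 × 0.922265 = 93.9339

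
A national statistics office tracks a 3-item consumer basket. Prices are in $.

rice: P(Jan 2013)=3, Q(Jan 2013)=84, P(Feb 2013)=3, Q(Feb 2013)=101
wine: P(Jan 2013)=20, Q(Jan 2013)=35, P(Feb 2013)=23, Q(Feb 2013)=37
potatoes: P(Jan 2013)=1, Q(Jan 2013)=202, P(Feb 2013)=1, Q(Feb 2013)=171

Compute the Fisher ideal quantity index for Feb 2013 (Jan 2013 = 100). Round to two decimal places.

105.22

Laspeyres component (base-period weights):
ΣP(Jan 2013)Q(Feb 2013) = 3×101 + 20×37 + 1×171 = 303 + 740 + 171 = 1214
ΣP(Jan 2013)Q(Jan 2013) = 3×84 + 20×35 + 1×202 = 252 + 700 + 202 = 1154
L = 1214 / 1154 × 100 = 105.1993
Paasche component (current-period weights):
ΣP(Feb 2013)Q(Feb 2013) = 3×101 + 23×37 + 1×171 = 303 + 851 + 171 = 1325
ΣP(Feb 2013)Q(Jan 2013) = 3×84 + 23×35 + 1×202 = 252 + 805 + 202 = 1259
P = 1325 / 1259 × 100 = 105.2423
Fisher = √(L × P) = √(105.1993 × 105.2423) = 105.2208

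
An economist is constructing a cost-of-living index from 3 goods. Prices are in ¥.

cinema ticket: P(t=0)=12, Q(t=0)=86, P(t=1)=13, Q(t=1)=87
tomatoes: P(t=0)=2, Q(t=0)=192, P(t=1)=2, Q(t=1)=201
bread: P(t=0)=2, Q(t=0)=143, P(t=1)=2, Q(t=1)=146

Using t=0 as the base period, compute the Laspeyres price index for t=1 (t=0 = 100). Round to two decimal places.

105.05

Laspeyres price index uses base-period quantities as weights.
ΣP(t=1)·Q(t=0) = 13×86 + 2×192 + 2×143 = 1118 + 384 + 286 = 1788
ΣP(t=0)·Q(t=0) = 12×86 + 2×192 + 2×143 = 1032 + 384 + 286 = 1702
Index = 1788 / 1702 × 100 = 105.0529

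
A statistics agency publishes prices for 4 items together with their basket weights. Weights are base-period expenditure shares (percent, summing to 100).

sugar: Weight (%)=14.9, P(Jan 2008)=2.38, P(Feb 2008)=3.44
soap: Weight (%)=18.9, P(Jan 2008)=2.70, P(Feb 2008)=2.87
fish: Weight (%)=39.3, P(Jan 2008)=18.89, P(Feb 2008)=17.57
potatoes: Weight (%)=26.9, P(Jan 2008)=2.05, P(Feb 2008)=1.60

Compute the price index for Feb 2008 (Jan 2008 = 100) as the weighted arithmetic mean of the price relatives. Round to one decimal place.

sugar: 14.9 × (3.44/2.38) = 14.9 × 1.445378 = 21.5361
soap: 18.9 × (2.87/2.70) = 18.9 × 1.062963 = 20.0900
fish: 39.3 × (17.57/18.89) = 39.3 × 0.930122 = 36.5538
potatoes: 26.9 × (1.60/2.05) = 26.9 × 0.780488 = 20.9951
Index = Σ wᵢ·(p₁ᵢ/p₀ᵢ) = 21.5361 + 20.0900 + 36.5538 + 20.9951 = 99.1750

99.2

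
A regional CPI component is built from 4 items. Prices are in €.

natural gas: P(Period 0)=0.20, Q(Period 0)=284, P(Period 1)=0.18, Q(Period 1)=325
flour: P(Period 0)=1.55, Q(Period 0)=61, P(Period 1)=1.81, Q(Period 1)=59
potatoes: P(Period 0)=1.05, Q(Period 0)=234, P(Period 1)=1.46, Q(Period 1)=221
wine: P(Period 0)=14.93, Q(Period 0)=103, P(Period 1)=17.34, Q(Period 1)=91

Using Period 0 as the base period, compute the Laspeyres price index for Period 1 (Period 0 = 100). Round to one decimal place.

Laspeyres price index uses base-period quantities as weights.
ΣP(Period 1)·Q(Period 0) = 0.18×284 + 1.81×61 + 1.46×234 + 17.34×103 = 51.12 + 110.41 + 341.64 + 1786.02 = 2289.19
ΣP(Period 0)·Q(Period 0) = 0.20×284 + 1.55×61 + 1.05×234 + 14.93×103 = 56.8 + 94.55 + 245.7 + 1537.79 = 1934.84
Index = 2289.19 / 1934.84 × 100 = 118.3142

118.3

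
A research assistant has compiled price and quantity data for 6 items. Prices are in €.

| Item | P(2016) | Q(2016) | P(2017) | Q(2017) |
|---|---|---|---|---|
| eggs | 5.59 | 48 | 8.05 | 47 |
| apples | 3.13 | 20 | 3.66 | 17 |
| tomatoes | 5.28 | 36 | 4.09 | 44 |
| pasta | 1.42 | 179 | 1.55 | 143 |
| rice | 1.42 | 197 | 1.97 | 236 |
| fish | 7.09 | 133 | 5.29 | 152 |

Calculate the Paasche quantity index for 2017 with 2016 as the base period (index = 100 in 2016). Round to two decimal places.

106.84

Paasche quantity index uses current-period prices as weights.
ΣP(2017)·Q(2017) = 8.05×47 + 3.66×17 + 4.09×44 + 1.55×143 + 1.97×236 + 5.29×152 = 378.35 + 62.22 + 179.96 + 221.65 + 464.92 + 804.08 = 2111.18
ΣP(2017)·Q(2016) = 8.05×48 + 3.66×20 + 4.09×36 + 1.55×179 + 1.97×197 + 5.29×133 = 386.4 + 73.2 + 147.24 + 277.45 + 388.09 + 703.57 = 1975.95
Index = 2111.18 / 1975.95 × 100 = 106.8438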